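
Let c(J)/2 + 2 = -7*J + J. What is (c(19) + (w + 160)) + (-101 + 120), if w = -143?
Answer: -196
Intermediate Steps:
c(J) = -4 - 12*J (c(J) = -4 + 2*(-7*J + J) = -4 + 2*(-6*J) = -4 - 12*J)
(c(19) + (w + 160)) + (-101 + 120) = ((-4 - 12*19) + (-143 + 160)) + (-101 + 120) = ((-4 - 228) + 17) + 19 = (-232 + 17) + 19 = -215 + 19 = -196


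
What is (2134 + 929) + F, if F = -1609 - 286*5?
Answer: 24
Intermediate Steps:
F = -3039 (F = -1609 - 1*1430 = -1609 - 1430 = -3039)
(2134 + 929) + F = (2134 + 929) - 3039 = 3063 - 3039 = 24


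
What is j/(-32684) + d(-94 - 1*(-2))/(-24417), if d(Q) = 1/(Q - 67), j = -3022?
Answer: 5866176175/63444595626 ≈ 0.092461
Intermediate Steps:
d(Q) = 1/(-67 + Q)
j/(-32684) + d(-94 - 1*(-2))/(-24417) = -3022/(-32684) + 1/(-67 + (-94 - 1*(-2))*(-24417)) = -3022*(-1/32684) - 1/24417/(-67 + (-94 + 2)) = 1511/16342 - 1/24417/(-67 - 92) = 1511/16342 - 1/24417/(-159) = 1511/16342 - 1/159*(-1/24417) = 1511/16342 + 1/3882303 = 5866176175/63444595626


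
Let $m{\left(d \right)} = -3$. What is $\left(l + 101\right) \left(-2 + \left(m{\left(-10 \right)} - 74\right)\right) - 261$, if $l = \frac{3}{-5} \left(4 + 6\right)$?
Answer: $-7766$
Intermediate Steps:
$l = -6$ ($l = 3 \left(- \frac{1}{5}\right) 10 = \left(- \frac{3}{5}\right) 10 = -6$)
$\left(l + 101\right) \left(-2 + \left(m{\left(-10 \right)} - 74\right)\right) - 261 = \left(-6 + 101\right) \left(-2 - 77\right) - 261 = 95 \left(-2 - 77\right) - 261 = 95 \left(-79\right) - 261 = -7505 - 261 = -7766$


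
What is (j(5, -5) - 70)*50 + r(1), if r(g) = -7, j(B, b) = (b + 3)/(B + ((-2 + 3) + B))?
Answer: -38677/11 ≈ -3516.1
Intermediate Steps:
j(B, b) = (3 + b)/(1 + 2*B) (j(B, b) = (3 + b)/(B + (1 + B)) = (3 + b)/(1 + 2*B))
(j(5, -5) - 70)*50 + r(1) = ((3 - 5)/(1 + 2*5) - 70)*50 - 7 = (-2/(1 + 10) - 70)*50 - 7 = (-2/11 - 70)*50 - 7 = -772/11*50 - 7 = -38600/11 - 7 = -38677/11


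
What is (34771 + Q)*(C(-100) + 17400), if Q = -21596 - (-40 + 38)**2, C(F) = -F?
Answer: 230492500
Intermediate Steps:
Q = -21600 (Q = -21596 - 1*(-2)**2 = -21596 - 1*4 = -21596 - 4 = -21600)
(34771 + Q)*(C(-100) + 17400) = (34771 - 21600)*(-1*(-100) + 17400) = 13171*(100 + 17400) = 13171*17500 = 230492500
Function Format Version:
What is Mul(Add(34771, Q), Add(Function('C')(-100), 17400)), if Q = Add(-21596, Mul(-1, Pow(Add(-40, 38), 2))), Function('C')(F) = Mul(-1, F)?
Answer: 230492500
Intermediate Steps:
Q = -21600 (Q = Add(-21596, Mul(-1, Pow(-2, 2))) = Add(-21596, Mul(-1, 4)) = Add(-21596, -4) = -21600)
Mul(Add(34771, Q), Add(Function('C')(-100), 17400)) = Mul(Add(34771, -21600), Add(Mul(-1, -100), 17400)) = Mul(13171, Add(100, 17400)) = Mul(13171, 17500) = 230492500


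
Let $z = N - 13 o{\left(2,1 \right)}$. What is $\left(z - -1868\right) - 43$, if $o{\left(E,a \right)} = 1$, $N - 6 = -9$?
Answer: $1809$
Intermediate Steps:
$N = -3$ ($N = 6 - 9 = -3$)
$z = -16$ ($z = -3 - 13 = -16$)
$\left(z - -1868\right) - 43 = \left(-16 - -1868\right) - 43 = \left(-16 + 1868\right) - 43 = 1852 - 43 = 1809$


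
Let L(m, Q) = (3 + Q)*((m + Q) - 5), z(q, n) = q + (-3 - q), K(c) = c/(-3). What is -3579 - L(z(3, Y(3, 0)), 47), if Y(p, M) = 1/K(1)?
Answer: -5529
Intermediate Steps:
K(c) = -c/3 (K(c) = c*(-⅓) = -c/3)
Y(p, M) = -3 (Y(p, M) = 1/(-⅓*1) = 1/(-⅓) = 1*(-3) = -3)
z(q, n) = -3
L(m, Q) = (3 + Q)*(-5 + Q + m) (L(m, Q) = (3 + Q)*((Q + m) - 5) = (3 + Q)*(-5 + Q + m))
-3579 - L(z(3, Y(3, 0)), 47) = -3579 - (-15 + 47² - 2*47 + 3*(-3) + 47*(-3)) = -3579 - (-15 + 2209 - 94 - 9 - 141) = -3579 - 1*1950 = -3579 - 1950 = -5529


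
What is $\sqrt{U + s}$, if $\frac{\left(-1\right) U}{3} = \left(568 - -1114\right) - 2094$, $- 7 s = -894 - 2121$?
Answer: $\frac{\sqrt{81669}}{7} \approx 40.825$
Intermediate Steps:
$s = \frac{3015}{7}$ ($s = - \frac{-894 - 2121}{7} = \left(- \frac{1}{7}\right) \left(-3015\right) = \frac{3015}{7} \approx 430.71$)
$U = 1236$ ($U = - 3 \left(\left(568 - -1114\right) - 2094\right) = - 3 \left(\left(568 + 1114\right) - 2094\right) = - 3 \left(1682 - 2094\right) = \left(-3\right) \left(-412\right) = 1236$)
$\sqrt{U + s} = \sqrt{1236 + \frac{3015}{7}} = \sqrt{\frac{11667}{7}} = \frac{\sqrt{81669}}{7}$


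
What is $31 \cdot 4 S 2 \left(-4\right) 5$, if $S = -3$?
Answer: $14880$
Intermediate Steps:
$31 \cdot 4 S 2 \left(-4\right) 5 = 31 \cdot 4 \left(-3\right) 2 \left(-4\right) 5 = 124 \left(-6\right) \left(-4\right) 5 = 124 \cdot 24 \cdot 5 = 124 \cdot 120 = 14880$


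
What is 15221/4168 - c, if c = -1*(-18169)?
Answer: -75713171/4168 ≈ -18165.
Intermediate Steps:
c = 18169
15221/4168 - c = 15221/4168 - 1*18169 = 15221*(1/4168) - 18169 = 15221/4168 - 18169 = -75713171/4168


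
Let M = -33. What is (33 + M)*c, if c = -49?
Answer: 0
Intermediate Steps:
(33 + M)*c = (33 - 33)*(-49) = 0*(-49) = 0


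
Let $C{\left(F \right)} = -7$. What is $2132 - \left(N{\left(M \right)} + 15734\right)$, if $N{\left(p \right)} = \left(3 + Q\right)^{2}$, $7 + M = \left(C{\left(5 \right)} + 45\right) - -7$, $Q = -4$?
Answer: $-13603$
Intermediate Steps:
$M = 38$ ($M = -7 + \left(\left(-7 + 45\right) - -7\right) = -7 + \left(38 + \left(10 - 3\right)\right) = -7 + \left(38 + 7\right) = -7 + 45 = 38$)
$N{\left(p \right)} = 1$ ($N{\left(p \right)} = \left(3 - 4\right)^{2} = \left(-1\right)^{2} = 1$)
$2132 - \left(N{\left(M \right)} + 15734\right) = 2132 - \left(1 + 15734\right) = 2132 - 15735 = -13603$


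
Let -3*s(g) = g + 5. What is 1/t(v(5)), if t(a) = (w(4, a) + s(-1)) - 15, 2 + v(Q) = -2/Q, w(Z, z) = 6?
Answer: -3/31 ≈ -0.096774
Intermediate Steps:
s(g) = -5/3 - g/3 (s(g) = -(g + 5)/3 = -(5 + g)/3 = -5/3 - g/3)
v(Q) = -2 - 2/Q
t(a) = -31/3 (t(a) = (6 + (-5/3 - 1/3*(-1))) - 15 = (6 + (-5/3 + 1/3)) - 15 = (6 - 4/3) - 15 = 14/3 - 15 = -31/3)
1/t(v(5)) = 1/(-31/3) = -3/31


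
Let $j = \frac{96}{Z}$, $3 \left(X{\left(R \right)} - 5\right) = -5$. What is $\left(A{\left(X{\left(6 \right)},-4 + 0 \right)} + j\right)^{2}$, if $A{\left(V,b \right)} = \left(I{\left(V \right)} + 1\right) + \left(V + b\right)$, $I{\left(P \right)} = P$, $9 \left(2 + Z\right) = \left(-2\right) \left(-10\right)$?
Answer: $\frac{1708249}{9} \approx 1.8981 \cdot 10^{5}$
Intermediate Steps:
$Z = \frac{2}{9}$ ($Z = -2 + \frac{\left(-2\right) \left(-10\right)}{9} = -2 + \frac{1}{9} \cdot 20 = -2 + \frac{20}{9} = \frac{2}{9} \approx 0.22222$)
$X{\left(R \right)} = \frac{10}{3}$ ($X{\left(R \right)} = 5 + \frac{1}{3} \left(-5\right) = 5 - \frac{5}{3} = \frac{10}{3}$)
$j = 432$ ($j = \frac{96}{\frac{2}{9}} = 96 \cdot \frac{9}{2} = 432$)
$A{\left(V,b \right)} = 1 + b + 2 V$ ($A{\left(V,b \right)} = \left(V + 1\right) + \left(V + b\right) = \left(1 + V\right) + \left(V + b\right) = 1 + b + 2 V$)
$\left(A{\left(X{\left(6 \right)},-4 + 0 \right)} + j\right)^{2} = \left(\left(1 + \left(-4 + 0\right) + 2 \cdot \frac{10}{3}\right) + 432\right)^{2} = \left(\left(1 - 4 + \frac{20}{3}\right) + 432\right)^{2} = \left(\frac{11}{3} + 432\right)^{2} = \left(\frac{1307}{3}\right)^{2} = \frac{1708249}{9}$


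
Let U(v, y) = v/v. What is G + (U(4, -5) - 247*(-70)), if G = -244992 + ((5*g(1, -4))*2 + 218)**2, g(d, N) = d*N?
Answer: -196017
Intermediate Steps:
U(v, y) = 1
g(d, N) = N*d
G = -213308 (G = -244992 + ((5*(-4*1))*2 + 218)**2 = -244992 + ((5*(-4))*2 + 218)**2 = -244992 + (-20*2 + 218)**2 = -244992 + (-40 + 218)**2 = -244992 + 178**2 = -244992 + 31684 = -213308)
G + (U(4, -5) - 247*(-70)) = -213308 + (1 - 247*(-70)) = -213308 + (1 + 17290) = -213308 + 17291 = -196017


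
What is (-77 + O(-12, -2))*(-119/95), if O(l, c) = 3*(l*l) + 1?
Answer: -42364/95 ≈ -445.94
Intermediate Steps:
O(l, c) = 1 + 3*l² (O(l, c) = 3*l² + 1 = 1 + 3*l²)
(-77 + O(-12, -2))*(-119/95) = (-77 + (1 + 3*(-12)²))*(-119/95) = (-77 + (1 + 3*144))*(-119*1/95) = (-77 + (1 + 432))*(-119/95) = (-77 + 433)*(-119/95) = 356*(-119/95) = -42364/95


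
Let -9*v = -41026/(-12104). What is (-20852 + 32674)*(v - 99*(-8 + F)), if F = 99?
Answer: -2900662027475/27234 ≈ -1.0651e+8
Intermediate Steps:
v = -20513/54468 (v = -(-41026)/(9*(-12104)) = -(-41026)*(-1)/(9*12104) = -⅑*20513/6052 = -20513/54468 ≈ -0.37661)
(-20852 + 32674)*(v - 99*(-8 + F)) = (-20852 + 32674)*(-20513/54468 - 99*(-8 + 99)) = 11822*(-20513/54468 - 99*91) = 11822*(-20513/54468 - 9009) = 11822*(-490722725/54468) = -2900662027475/27234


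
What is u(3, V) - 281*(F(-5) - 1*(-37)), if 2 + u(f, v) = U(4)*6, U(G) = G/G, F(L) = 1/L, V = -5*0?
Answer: -51684/5 ≈ -10337.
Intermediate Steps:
V = 0
U(G) = 1
u(f, v) = 4 (u(f, v) = -2 + 1*6 = -2 + 6 = 4)
u(3, V) - 281*(F(-5) - 1*(-37)) = 4 - 281*(1/(-5) - 1*(-37)) = 4 - 281*(-⅕ + 37) = 4 - 281*184/5 = 4 - 51704/5 = -51684/5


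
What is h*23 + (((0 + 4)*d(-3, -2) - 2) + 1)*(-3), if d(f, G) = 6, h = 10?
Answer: 161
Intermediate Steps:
h*23 + (((0 + 4)*d(-3, -2) - 2) + 1)*(-3) = 10*23 + (((0 + 4)*6 - 2) + 1)*(-3) = 230 + ((4*6 - 2) + 1)*(-3) = 230 + ((24 - 2) + 1)*(-3) = 230 + (22 + 1)*(-3) = 230 + 23*(-3) = 230 - 69 = 161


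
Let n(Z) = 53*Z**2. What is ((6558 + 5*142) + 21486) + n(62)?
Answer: 232486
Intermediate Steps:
((6558 + 5*142) + 21486) + n(62) = ((6558 + 5*142) + 21486) + 53*62**2 = ((6558 + 710) + 21486) + 53*3844 = (7268 + 21486) + 203732 = 28754 + 203732 = 232486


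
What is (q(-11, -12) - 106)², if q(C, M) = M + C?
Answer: 16641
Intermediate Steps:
q(C, M) = C + M
(q(-11, -12) - 106)² = ((-11 - 12) - 106)² = (-23 - 106)² = (-129)² = 16641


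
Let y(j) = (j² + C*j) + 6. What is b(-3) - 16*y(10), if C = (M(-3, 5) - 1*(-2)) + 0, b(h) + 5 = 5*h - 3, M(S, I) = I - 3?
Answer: -2359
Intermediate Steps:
M(S, I) = -3 + I
b(h) = -8 + 5*h (b(h) = -5 + (5*h - 3) = -5 + (-3 + 5*h) = -8 + 5*h)
C = 4 (C = ((-3 + 5) - 1*(-2)) + 0 = (2 + 2) + 0 = 4 + 0 = 4)
y(j) = 6 + j² + 4*j (y(j) = (j² + 4*j) + 6 = 6 + j² + 4*j)
b(-3) - 16*y(10) = (-8 + 5*(-3)) - 16*(6 + 10² + 4*10) = (-8 - 15) - 16*(6 + 100 + 40) = -23 - 16*146 = -23 - 2336 = -2359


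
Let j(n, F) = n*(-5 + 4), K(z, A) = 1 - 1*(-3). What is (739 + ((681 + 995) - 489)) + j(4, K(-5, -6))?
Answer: 1922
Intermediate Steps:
K(z, A) = 4 (K(z, A) = 1 + 3 = 4)
j(n, F) = -n (j(n, F) = n*(-1) = -n)
(739 + ((681 + 995) - 489)) + j(4, K(-5, -6)) = (739 + ((681 + 995) - 489)) - 1*4 = (739 + (1676 - 489)) - 4 = (739 + 1187) - 4 = 1926 - 4 = 1922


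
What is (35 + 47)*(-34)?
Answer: -2788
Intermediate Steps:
(35 + 47)*(-34) = 82*(-34) = -2788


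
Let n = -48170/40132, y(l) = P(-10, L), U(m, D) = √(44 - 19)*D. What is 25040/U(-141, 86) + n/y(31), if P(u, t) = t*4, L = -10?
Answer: 402169243/6902704 ≈ 58.263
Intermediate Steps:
P(u, t) = 4*t
U(m, D) = 5*D (U(m, D) = √25*D = 5*D)
y(l) = -40 (y(l) = 4*(-10) = -40)
n = -24085/20066 (n = -48170*1/40132 = -24085/20066 ≈ -1.2003)
25040/U(-141, 86) + n/y(31) = 25040/((5*86)) - 24085/20066/(-40) = 25040/430 - 24085/20066*(-1/40) = 25040*(1/430) + 4817/160528 = 2504/43 + 4817/160528 = 402169243/6902704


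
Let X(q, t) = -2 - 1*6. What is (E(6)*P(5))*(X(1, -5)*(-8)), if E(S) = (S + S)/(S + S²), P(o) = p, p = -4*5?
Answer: -2560/7 ≈ -365.71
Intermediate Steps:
p = -20
P(o) = -20
E(S) = 2*S/(S + S²) (E(S) = (2*S)/(S + S²) = 2*S/(S + S²))
X(q, t) = -8 (X(q, t) = -2 - 6 = -8)
(E(6)*P(5))*(X(1, -5)*(-8)) = ((2/(1 + 6))*(-20))*(-8*(-8)) = ((2/7)*(-20))*64 = -40/7*64 = -2560/7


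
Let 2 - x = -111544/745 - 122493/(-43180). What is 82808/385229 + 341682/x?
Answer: 282312041611209632/123004925241081 ≈ 2295.1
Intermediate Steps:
x = 957910167/6433820 (x = 2 - (-111544/745 - 122493/(-43180)) = 2 - (-111544*1/745 - 122493*(-1/43180)) = 2 - (-111544/745 + 122493/43180) = 2 - 1*(-945042527/6433820) = 2 + 945042527/6433820 = 957910167/6433820 ≈ 148.89)
82808/385229 + 341682/x = 82808/385229 + 341682/(957910167/6433820) = 82808*(1/385229) + 341682*(6433820/957910167) = 82808/385229 + 732773495080/319303389 = 282312041611209632/123004925241081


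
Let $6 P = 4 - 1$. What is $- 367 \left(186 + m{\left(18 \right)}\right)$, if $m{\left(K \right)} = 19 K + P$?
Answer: $- \frac{387919}{2} \approx -1.9396 \cdot 10^{5}$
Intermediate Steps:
$P = \frac{1}{2}$ ($P = \frac{4 - 1}{6} = \frac{1}{6} \cdot 3 = \frac{1}{2} \approx 0.5$)
$m{\left(K \right)} = \frac{1}{2} + 19 K$ ($m{\left(K \right)} = 19 K + \frac{1}{2} = \frac{1}{2} + 19 K$)
$- 367 \left(186 + m{\left(18 \right)}\right) = - 367 \left(186 + \left(\frac{1}{2} + 19 \cdot 18\right)\right) = - 367 \left(186 + \left(\frac{1}{2} + 342\right)\right) = - 367 \left(186 + \frac{685}{2}\right) = \left(-367\right) \frac{1057}{2} = - \frac{387919}{2}$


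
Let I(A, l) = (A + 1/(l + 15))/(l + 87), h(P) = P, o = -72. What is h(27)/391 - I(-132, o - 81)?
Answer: -298997/154836 ≈ -1.9311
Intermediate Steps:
I(A, l) = (A + 1/(15 + l))/(87 + l)
h(27)/391 - I(-132, o - 81) = 27/391 - (1 + 15*(-132) - 132*(-72 - 81))/(1305 + (-72 - 81)² + 102*(-72 - 81)) = 27*(1/391) - (1 - 1980 - 132*(-153))/(1305 + (-153)² + 102*(-153)) = 27/391 - (1 - 1980 + 20196)/(1305 + 23409 - 15606) = 27/391 - 18217/9108 = -298997/154836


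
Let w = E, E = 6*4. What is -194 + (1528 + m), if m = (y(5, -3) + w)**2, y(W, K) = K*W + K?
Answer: 1370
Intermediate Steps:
y(W, K) = K + K*W
E = 24
w = 24
m = 36 (m = (-3*(1 + 5) + 24)**2 = (-3*6 + 24)**2 = (-18 + 24)**2 = 6**2 = 36)
-194 + (1528 + m) = -194 + (1528 + 36) = -194 + 1564 = 1370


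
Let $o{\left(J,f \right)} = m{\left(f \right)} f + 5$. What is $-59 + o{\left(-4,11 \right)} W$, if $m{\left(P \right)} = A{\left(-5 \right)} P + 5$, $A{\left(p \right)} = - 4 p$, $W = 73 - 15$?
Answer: $143781$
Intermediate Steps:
$W = 58$
$m{\left(P \right)} = 5 + 20 P$ ($m{\left(P \right)} = \left(-4\right) \left(-5\right) P + 5 = 20 P + 5 = 5 + 20 P$)
$o{\left(J,f \right)} = 5 + f \left(5 + 20 f\right)$ ($o{\left(J,f \right)} = \left(5 + 20 f\right) f + 5 = f \left(5 + 20 f\right) + 5 = 5 + f \left(5 + 20 f\right)$)
$-59 + o{\left(-4,11 \right)} W = -59 + \left(5 + 5 \cdot 11 \left(1 + 4 \cdot 11\right)\right) 58 = -59 + \left(5 + 5 \cdot 11 \left(1 + 44\right)\right) 58 = -59 + \left(5 + 5 \cdot 11 \cdot 45\right) 58 = -59 + \left(5 + 2475\right) 58 = -59 + 2480 \cdot 58 = -59 + 143840 = 143781$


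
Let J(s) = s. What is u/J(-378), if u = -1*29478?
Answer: 4913/63 ≈ 77.984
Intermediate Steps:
u = -29478
u/J(-378) = -29478/(-378) = -29478*(-1/378) = 4913/63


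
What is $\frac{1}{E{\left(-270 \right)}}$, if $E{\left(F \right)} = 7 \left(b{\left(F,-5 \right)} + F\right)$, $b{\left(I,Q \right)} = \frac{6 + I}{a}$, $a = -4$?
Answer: $- \frac{1}{1428} \approx -0.00070028$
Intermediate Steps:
$b{\left(I,Q \right)} = - \frac{3}{2} - \frac{I}{4}$ ($b{\left(I,Q \right)} = \frac{6 + I}{-4} = \left(6 + I\right) \left(- \frac{1}{4}\right) = - \frac{3}{2} - \frac{I}{4}$)
$E{\left(F \right)} = - \frac{21}{2} + \frac{21 F}{4}$ ($E{\left(F \right)} = 7 \left(\left(- \frac{3}{2} - \frac{F}{4}\right) + F\right) = 7 \left(- \frac{3}{2} + \frac{3 F}{4}\right) = - \frac{21}{2} + \frac{21 F}{4}$)
$\frac{1}{E{\left(-270 \right)}} = \frac{1}{- \frac{21}{2} + \frac{21}{4} \left(-270\right)} = \frac{1}{- \frac{21}{2} - \frac{2835}{2}} = \frac{1}{-1428} = - \frac{1}{1428}$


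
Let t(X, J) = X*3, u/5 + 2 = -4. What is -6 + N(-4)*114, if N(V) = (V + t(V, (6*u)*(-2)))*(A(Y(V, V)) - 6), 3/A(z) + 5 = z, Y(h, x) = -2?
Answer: 82038/7 ≈ 11720.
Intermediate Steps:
u = -30 (u = -10 + 5*(-4) = -10 - 20 = -30)
A(z) = 3/(-5 + z)
t(X, J) = 3*X
N(V) = -180*V/7 (N(V) = (V + 3*V)*(3/(-5 - 2) - 6) = (4*V)*(3/(-7) - 6) = (4*V)*(3*(-⅐) - 6) = (4*V)*(-3/7 - 6) = (4*V)*(-45/7) = -180*V/7)
-6 + N(-4)*114 = -6 - 180/7*(-4)*114 = -6 + (720/7)*114 = -6 + 82080/7 = 82038/7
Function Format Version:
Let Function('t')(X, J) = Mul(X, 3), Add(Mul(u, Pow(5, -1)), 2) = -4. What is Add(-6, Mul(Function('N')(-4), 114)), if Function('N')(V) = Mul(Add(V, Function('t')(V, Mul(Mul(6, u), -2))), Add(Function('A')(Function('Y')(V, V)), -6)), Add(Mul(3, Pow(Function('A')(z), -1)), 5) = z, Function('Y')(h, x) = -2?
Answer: Rational(82038, 7) ≈ 11720.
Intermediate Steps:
u = -30 (u = Add(-10, Mul(5, -4)) = Add(-10, -20) = -30)
Function('A')(z) = Mul(3, Pow(Add(-5, z), -1))
Function('t')(X, J) = Mul(3, X)
Function('N')(V) = Mul(Rational(-180, 7), V) (Function('N')(V) = Mul(Add(V, Mul(3, V)), Add(Mul(3, Pow(Add(-5, -2), -1)), -6)) = Mul(Mul(4, V), Add(Mul(3, Pow(-7, -1)), -6)) = Mul(Mul(4, V), Add(Mul(3, Rational(-1, 7)), -6)) = Mul(Mul(4, V), Add(Rational(-3, 7), -6)) = Mul(Mul(4, V), Rational(-45, 7)) = Mul(Rational(-180, 7), V))
Add(-6, Mul(Function('N')(-4), 114)) = Add(-6, Mul(Mul(Rational(-180, 7), -4), 114)) = Add(-6, Mul(Rational(720, 7), 114)) = Add(-6, Rational(82080, 7)) = Rational(82038, 7)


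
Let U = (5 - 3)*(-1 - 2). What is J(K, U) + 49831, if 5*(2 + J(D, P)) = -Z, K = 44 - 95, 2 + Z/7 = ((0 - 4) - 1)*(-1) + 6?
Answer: 249082/5 ≈ 49816.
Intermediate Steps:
U = -6 (U = 2*(-3) = -6)
Z = 63 (Z = -14 + 7*(((0 - 4) - 1)*(-1) + 6) = -14 + 7*((-4 - 1)*(-1) + 6) = -14 + 7*(-5*(-1) + 6) = -14 + 7*(5 + 6) = -14 + 7*11 = -14 + 77 = 63)
K = -51
J(D, P) = -73/5 (J(D, P) = -2 + (-1*63)/5 = -2 + (⅕)*(-63) = -2 - 63/5 = -73/5)
J(K, U) + 49831 = -73/5 + 49831 = 249082/5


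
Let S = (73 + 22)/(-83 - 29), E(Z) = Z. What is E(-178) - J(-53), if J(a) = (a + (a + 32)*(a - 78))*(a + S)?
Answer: 8125851/56 ≈ 1.4510e+5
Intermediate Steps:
S = -95/112 (S = 95/(-112) = 95*(-1/112) = -95/112 ≈ -0.84821)
J(a) = (-95/112 + a)*(a + (-78 + a)*(32 + a)) (J(a) = (a + (a + 32)*(a - 78))*(a - 95/112) = (a + (32 + a)*(-78 + a))*(-95/112 + a) = (a + (-78 + a)*(32 + a))*(-95/112 + a) = (-95/112 + a)*(a + (-78 + a)*(32 + a)))
E(-178) - J(-53) = -178 - (14820/7 + (-53)**3 - 275277/112*(-53) - 5135/112*(-53)**2) = -178 - (14820/7 - 148877 + 14589681/112 - 5135/112*2809) = -178 - (14820/7 - 148877 + 14589681/112 - 14424215/112) = -178 - 1*(-8135819/56) = -178 + 8135819/56 = 8125851/56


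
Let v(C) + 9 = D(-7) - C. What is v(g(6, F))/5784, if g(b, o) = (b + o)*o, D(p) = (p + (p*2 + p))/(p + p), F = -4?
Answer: 1/5784 ≈ 0.00017289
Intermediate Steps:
D(p) = 2 (D(p) = (p + (2*p + p))/((2*p)) = (p + 3*p)*(1/(2*p)) = (4*p)*(1/(2*p)) = 2)
g(b, o) = o*(b + o)
v(C) = -7 - C (v(C) = -9 + (2 - C) = -7 - C)
v(g(6, F))/5784 = (-7 - (-4)*(6 - 4))/5784 = (-7 - (-4)*2)*(1/5784) = (-7 - 1*(-8))*(1/5784) = (-7 + 8)*(1/5784) = 1*(1/5784) = 1/5784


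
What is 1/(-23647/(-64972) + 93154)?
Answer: 64972/6052425335 ≈ 1.0735e-5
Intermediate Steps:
1/(-23647/(-64972) + 93154) = 1/(-23647*(-1/64972) + 93154) = 1/(23647/64972 + 93154) = 1/(6052425335/64972) = 64972/6052425335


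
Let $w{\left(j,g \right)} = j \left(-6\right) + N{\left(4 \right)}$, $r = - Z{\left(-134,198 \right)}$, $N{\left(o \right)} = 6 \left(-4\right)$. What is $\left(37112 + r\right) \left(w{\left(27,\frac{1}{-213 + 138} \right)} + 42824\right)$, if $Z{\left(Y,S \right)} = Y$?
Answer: $1588094948$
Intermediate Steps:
$N{\left(o \right)} = -24$
$r = 134$ ($r = \left(-1\right) \left(-134\right) = 134$)
$w{\left(j,g \right)} = -24 - 6 j$ ($w{\left(j,g \right)} = j \left(-6\right) - 24 = - 6 j - 24 = -24 - 6 j$)
$\left(37112 + r\right) \left(w{\left(27,\frac{1}{-213 + 138} \right)} + 42824\right) = \left(37112 + 134\right) \left(\left(-24 - 162\right) + 42824\right) = 37246 \left(\left(-24 - 162\right) + 42824\right) = 37246 \left(-186 + 42824\right) = 37246 \cdot 42638 = 1588094948$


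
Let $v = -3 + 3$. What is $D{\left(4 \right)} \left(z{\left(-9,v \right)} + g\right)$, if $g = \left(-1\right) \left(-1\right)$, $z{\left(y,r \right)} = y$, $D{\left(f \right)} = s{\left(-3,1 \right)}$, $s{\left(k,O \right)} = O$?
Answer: $-8$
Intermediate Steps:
$D{\left(f \right)} = 1$
$v = 0$
$g = 1$
$D{\left(4 \right)} \left(z{\left(-9,v \right)} + g\right) = 1 \left(-9 + 1\right) = 1 \left(-8\right) = -8$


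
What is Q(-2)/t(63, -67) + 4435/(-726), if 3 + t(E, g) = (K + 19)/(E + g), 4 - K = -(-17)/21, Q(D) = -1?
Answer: -1561673/260634 ≈ -5.9918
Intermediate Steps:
K = 67/21 (K = 4 - (-1)*(-17/21) = 4 - (-1)*(-17*1/21) = 4 - (-1)*(-17)/21 = 4 - 1*17/21 = 4 - 17/21 = 67/21 ≈ 3.1905)
t(E, g) = -3 + 466/(21*(E + g)) (t(E, g) = -3 + (67/21 + 19)/(E + g) = -3 + 466/(21*(E + g)))
Q(-2)/t(63, -67) + 4435/(-726) = -1/((466/21 - 3*63 - 3*(-67))/(63 - 67)) + 4435/(-726) = -1/((466/21 - 189 + 201)/(-4)) + 4435*(-1/726) = -1/((-1/4*718/21)) - 4435/726 = -1/(-359/42) - 4435/726 = -1*(-42/359) - 4435/726 = 42/359 - 4435/726 = -1561673/260634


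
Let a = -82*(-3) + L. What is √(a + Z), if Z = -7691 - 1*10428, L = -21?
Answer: I*√17894 ≈ 133.77*I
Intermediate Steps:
a = 225 (a = -82*(-3) - 21 = 246 - 21 = 225)
Z = -18119 (Z = -7691 - 10428 = -18119)
√(a + Z) = √(225 - 18119) = √(-17894) = I*√17894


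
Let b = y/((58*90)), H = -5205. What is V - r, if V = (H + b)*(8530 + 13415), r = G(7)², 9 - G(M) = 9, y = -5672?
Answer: -9939538609/87 ≈ -1.1425e+8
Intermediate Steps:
G(M) = 0 (G(M) = 9 - 1*9 = 9 - 9 = 0)
b = -1418/1305 (b = -5672/(58*90) = -5672/5220 = -5672*1/5220 = -1418/1305 ≈ -1.0866)
r = 0 (r = 0² = 0)
V = -9939538609/87 (V = (-5205 - 1418/1305)*(8530 + 13415) = -6793943/1305*21945 = -9939538609/87 ≈ -1.1425e+8)
V - r = -9939538609/87 - 1*0 = -9939538609/87 + 0 = -9939538609/87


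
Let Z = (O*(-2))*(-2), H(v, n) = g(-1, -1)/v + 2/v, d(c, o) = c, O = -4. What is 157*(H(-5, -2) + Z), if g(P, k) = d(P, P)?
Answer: -12717/5 ≈ -2543.4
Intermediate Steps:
g(P, k) = P
H(v, n) = 1/v (H(v, n) = -1/v + 2/v = 1/v)
Z = -16 (Z = -4*(-2)*(-2) = 8*(-2) = -16)
157*(H(-5, -2) + Z) = 157*(1/(-5) - 16) = 157*(-⅕ - 16) = 157*(-81/5) = -12717/5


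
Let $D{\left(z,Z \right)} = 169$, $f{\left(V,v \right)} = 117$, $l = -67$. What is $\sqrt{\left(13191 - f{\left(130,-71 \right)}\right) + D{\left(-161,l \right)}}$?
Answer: $\sqrt{13243} \approx 115.08$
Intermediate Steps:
$\sqrt{\left(13191 - f{\left(130,-71 \right)}\right) + D{\left(-161,l \right)}} = \sqrt{\left(13191 - 117\right) + 169} = \sqrt{13074 + 169} = \sqrt{13243}$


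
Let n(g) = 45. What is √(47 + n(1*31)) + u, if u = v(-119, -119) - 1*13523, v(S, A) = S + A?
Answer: -13761 + 2*√23 ≈ -13751.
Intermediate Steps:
v(S, A) = A + S
u = -13761 (u = (-119 - 119) - 1*13523 = -238 - 13523 = -13761)
√(47 + n(1*31)) + u = √(47 + 45) - 13761 = √92 - 13761 = 2*√23 - 13761 = -13761 + 2*√23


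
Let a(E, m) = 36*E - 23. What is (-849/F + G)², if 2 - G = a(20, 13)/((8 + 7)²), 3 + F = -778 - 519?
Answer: 27071209/136890000 ≈ 0.19776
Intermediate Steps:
F = -1300 (F = -3 + (-778 - 519) = -3 - 1297 = -1300)
a(E, m) = -23 + 36*E
G = -247/225 (G = 2 - (-23 + 36*20)/((8 + 7)²) = 2 - (-23 + 720)/(15²) = 2 - 697/225 = -247/225 ≈ -1.0978)
(-849/F + G)² = (-849/(-1300) - 247/225)² = (-849*(-1/1300) - 247/225)² = (849/1300 - 247/225)² = (-5203/11700)² = 27071209/136890000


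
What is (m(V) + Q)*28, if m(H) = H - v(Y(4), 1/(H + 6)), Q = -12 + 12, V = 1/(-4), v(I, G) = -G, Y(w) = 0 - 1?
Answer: -49/23 ≈ -2.1304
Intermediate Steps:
Y(w) = -1
V = -¼ ≈ -0.25000
Q = 0
m(H) = H + 1/(6 + H) (m(H) = H - (-1)/(H + 6) = H - (-1)/(6 + H) = H + 1/(6 + H))
(m(V) + Q)*28 = ((1 - (6 - ¼)/4)/(6 - ¼) + 0)*28 = ((1 - ¼*23/4)/(23/4) + 0)*28 = (4*(1 - 23/16)/23 + 0)*28 = ((4/23)*(-7/16) + 0)*28 = (-7/92 + 0)*28 = -7/92*28 = -49/23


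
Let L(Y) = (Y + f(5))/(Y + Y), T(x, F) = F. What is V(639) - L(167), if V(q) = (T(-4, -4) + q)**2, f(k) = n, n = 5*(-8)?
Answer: 134677023/334 ≈ 4.0322e+5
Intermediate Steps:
n = -40
f(k) = -40
V(q) = (-4 + q)**2
L(Y) = (-40 + Y)/(2*Y) (L(Y) = (Y - 40)/(Y + Y) = (-40 + Y)/((2*Y)) = (-40 + Y)*(1/(2*Y)) = (-40 + Y)/(2*Y))
V(639) - L(167) = (-4 + 639)**2 - (-40 + 167)/(2*167) = 635**2 - 127/(2*167) = 403225 - 1*127/334 = 403225 - 127/334 = 134677023/334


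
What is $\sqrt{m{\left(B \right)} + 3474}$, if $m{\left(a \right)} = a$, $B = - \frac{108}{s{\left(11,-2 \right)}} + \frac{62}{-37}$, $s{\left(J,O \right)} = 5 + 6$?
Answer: $\frac{14 \sqrt{2926330}}{407} \approx 58.843$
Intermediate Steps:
$s{\left(J,O \right)} = 11$
$B = - \frac{4678}{407}$ ($B = - \frac{108}{11} + \frac{62}{-37} = \left(-108\right) \frac{1}{11} + 62 \left(- \frac{1}{37}\right) = - \frac{108}{11} - \frac{62}{37} = - \frac{4678}{407} \approx -11.494$)
$\sqrt{m{\left(B \right)} + 3474} = \sqrt{- \frac{4678}{407} + 3474} = \sqrt{\frac{1409240}{407}} = \frac{14 \sqrt{2926330}}{407}$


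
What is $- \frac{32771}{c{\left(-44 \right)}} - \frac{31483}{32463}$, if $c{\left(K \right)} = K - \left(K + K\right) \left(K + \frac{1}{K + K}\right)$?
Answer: $\frac{940526062}{127157571} \approx 7.3965$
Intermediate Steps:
$c{\left(K \right)} = K - 2 K \left(K + \frac{1}{2 K}\right)$
$- \frac{32771}{c{\left(-44 \right)}} - \frac{31483}{32463} = - \frac{32771}{-1 - 44 - 2 \left(-44\right)^{2}} - \frac{31483}{32463} = - \frac{32771}{-1 - 44 - 3872} - \frac{31483}{32463} = - \frac{32771}{-3917} - \frac{31483}{32463} = \left(-32771\right) \left(- \frac{1}{3917}\right) - \frac{31483}{32463} = \frac{32771}{3917} - \frac{31483}{32463} = \frac{940526062}{127157571}$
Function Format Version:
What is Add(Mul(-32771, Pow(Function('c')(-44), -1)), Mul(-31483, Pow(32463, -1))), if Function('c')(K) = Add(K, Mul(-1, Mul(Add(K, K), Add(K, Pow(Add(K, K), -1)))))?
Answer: Rational(940526062, 127157571) ≈ 7.3965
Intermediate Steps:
Function('c')(K) = Add(K, Mul(-2, K, Add(K, Mul(Rational(1, 2), Pow(K, -1))))) (Function('c')(K) = Add(K, Mul(-1, Mul(Mul(2, K), Add(K, Pow(Mul(2, K), -1))))) = Add(K, Mul(-1, Mul(Mul(2, K), Add(K, Mul(Rational(1, 2), Pow(K, -1)))))) = Add(K, Mul(-1, Mul(2, K, Add(K, Mul(Rational(1, 2), Pow(K, -1)))))) = Add(K, Mul(-2, K, Add(K, Mul(Rational(1, 2), Pow(K, -1))))))
Add(Mul(-32771, Pow(Function('c')(-44), -1)), Mul(-31483, Pow(32463, -1))) = Add(Mul(-32771, Pow(Add(-1, -44, Mul(-2, Pow(-44, 2))), -1)), Mul(-31483, Pow(32463, -1))) = Add(Mul(-32771, Pow(Add(-1, -44, Mul(-2, 1936)), -1)), Mul(-31483, Rational(1, 32463))) = Add(Mul(-32771, Pow(Add(-1, -44, -3872), -1)), Rational(-31483, 32463)) = Add(Mul(-32771, Pow(-3917, -1)), Rational(-31483, 32463)) = Add(Mul(-32771, Rational(-1, 3917)), Rational(-31483, 32463)) = Add(Rational(32771, 3917), Rational(-31483, 32463)) = Rational(940526062, 127157571)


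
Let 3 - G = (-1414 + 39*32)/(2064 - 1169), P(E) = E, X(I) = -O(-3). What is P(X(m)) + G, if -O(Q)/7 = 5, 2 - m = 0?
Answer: 34176/895 ≈ 38.185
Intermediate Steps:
m = 2 (m = 2 - 1*0 = 2 + 0 = 2)
O(Q) = -35 (O(Q) = -7*5 = -35)
X(I) = 35 (X(I) = -1*(-35) = 35)
G = 2851/895 (G = 3 - (-1414 + 39*32)/(2064 - 1169) = 3 - (-1414 + 1248)/895 = 3 - (-166)/895 = 3 - 1*(-166/895) = 3 + 166/895 = 2851/895 ≈ 3.1855)
P(X(m)) + G = 35 + 2851/895 = 34176/895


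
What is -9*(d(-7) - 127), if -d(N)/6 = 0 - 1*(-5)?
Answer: 1413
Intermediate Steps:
d(N) = -30 (d(N) = -6*(0 - 1*(-5)) = -6*(0 + 5) = -6*5 = -30)
-9*(d(-7) - 127) = -9*(-30 - 127) = -9*(-157) = 1413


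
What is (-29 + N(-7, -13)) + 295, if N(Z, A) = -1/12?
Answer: 3191/12 ≈ 265.92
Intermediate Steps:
N(Z, A) = -1/12 (N(Z, A) = -1*1/12 = -1/12)
(-29 + N(-7, -13)) + 295 = (-29 - 1/12) + 295 = -349/12 + 295 = 3191/12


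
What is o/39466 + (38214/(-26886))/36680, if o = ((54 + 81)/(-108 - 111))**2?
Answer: -10272006417/352733759358440 ≈ -2.9121e-5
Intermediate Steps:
o = 2025/5329 (o = (135/(-219))**2 = (135*(-1/219))**2 = (-45/73)**2 = 2025/5329 ≈ 0.38000)
o/39466 + (38214/(-26886))/36680 = (2025/5329)/39466 + (38214/(-26886))/36680 = (2025/5329)*(1/39466) + (38214*(-1/26886))*(1/36680) = 2025/210314314 - 6369/4481*1/36680 = 2025/210314314 - 6369/164363080 = -10272006417/352733759358440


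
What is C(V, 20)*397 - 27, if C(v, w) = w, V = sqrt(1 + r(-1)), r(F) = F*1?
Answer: 7913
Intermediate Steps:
r(F) = F
V = 0 (V = sqrt(1 - 1) = sqrt(0) = 0)
C(V, 20)*397 - 27 = 20*397 - 27 = 7940 - 27 = 7913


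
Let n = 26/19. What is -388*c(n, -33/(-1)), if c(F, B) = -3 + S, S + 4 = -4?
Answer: 4268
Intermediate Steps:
S = -8 (S = -4 - 4 = -8)
n = 26/19 (n = 26*(1/19) = 26/19 ≈ 1.3684)
c(F, B) = -11 (c(F, B) = -3 - 8 = -11)
-388*c(n, -33/(-1)) = -388*(-11) = 4268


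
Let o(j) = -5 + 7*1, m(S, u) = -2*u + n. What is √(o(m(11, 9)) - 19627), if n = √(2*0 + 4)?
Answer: 5*I*√785 ≈ 140.09*I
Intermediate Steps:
n = 2 (n = √(0 + 4) = √4 = 2)
m(S, u) = 2 - 2*u (m(S, u) = -2*u + 2 = 2 - 2*u)
o(j) = 2 (o(j) = -5 + 7 = 2)
√(o(m(11, 9)) - 19627) = √(2 - 19627) = √(-19625) = 5*I*√785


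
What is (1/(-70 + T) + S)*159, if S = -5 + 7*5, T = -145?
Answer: 1025391/215 ≈ 4769.3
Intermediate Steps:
S = 30 (S = -5 + 35 = 30)
(1/(-70 + T) + S)*159 = (1/(-70 - 145) + 30)*159 = (1/(-215) + 30)*159 = (-1/215 + 30)*159 = (6449/215)*159 = 1025391/215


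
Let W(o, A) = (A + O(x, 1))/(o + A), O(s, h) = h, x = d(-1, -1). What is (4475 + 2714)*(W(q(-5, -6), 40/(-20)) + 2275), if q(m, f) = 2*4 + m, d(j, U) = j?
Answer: 16347786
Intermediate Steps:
x = -1
q(m, f) = 8 + m
W(o, A) = (1 + A)/(A + o) (W(o, A) = (A + 1)/(o + A) = (1 + A)/(A + o))
(4475 + 2714)*(W(q(-5, -6), 40/(-20)) + 2275) = (4475 + 2714)*((1 + 40/(-20))/(40/(-20) + (8 - 5)) + 2275) = 7189*((1 + 40*(-1/20))/(40*(-1/20) + 3) + 2275) = 7189*((1 - 2)/(-2 + 3) + 2275) = 7189*(-1/1 + 2275) = 7189*(1*(-1) + 2275) = 7189*(-1 + 2275) = 7189*2274 = 16347786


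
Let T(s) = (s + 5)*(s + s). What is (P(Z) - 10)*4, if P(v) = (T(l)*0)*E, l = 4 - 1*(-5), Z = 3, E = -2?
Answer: -40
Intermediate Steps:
l = 9 (l = 4 + 5 = 9)
T(s) = 2*s*(5 + s) (T(s) = (5 + s)*(2*s) = 2*s*(5 + s))
P(v) = 0 (P(v) = ((2*9*(5 + 9))*0)*(-2) = ((2*9*14)*0)*(-2) = (252*0)*(-2) = 0*(-2) = 0)
(P(Z) - 10)*4 = (0 - 10)*4 = -10*4 = -40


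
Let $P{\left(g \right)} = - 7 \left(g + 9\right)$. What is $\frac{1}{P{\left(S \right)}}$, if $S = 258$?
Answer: $- \frac{1}{1869} \approx -0.00053505$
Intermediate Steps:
$P{\left(g \right)} = -63 - 7 g$ ($P{\left(g \right)} = - 7 \left(9 + g\right) = -63 - 7 g$)
$\frac{1}{P{\left(S \right)}} = \frac{1}{-63 - 1806} = \frac{1}{-1869} = - \frac{1}{1869}$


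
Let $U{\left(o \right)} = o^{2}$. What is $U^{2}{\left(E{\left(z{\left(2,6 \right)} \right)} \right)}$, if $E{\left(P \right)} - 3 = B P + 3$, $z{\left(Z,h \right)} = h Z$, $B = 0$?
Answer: $1296$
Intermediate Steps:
$z{\left(Z,h \right)} = Z h$
$E{\left(P \right)} = 6$ ($E{\left(P \right)} = 3 + \left(0 P + 3\right) = 3 + \left(0 + 3\right) = 3 + 3 = 6$)
$U^{2}{\left(E{\left(z{\left(2,6 \right)} \right)} \right)} = \left(6^{2}\right)^{2} = 36^{2} = 1296$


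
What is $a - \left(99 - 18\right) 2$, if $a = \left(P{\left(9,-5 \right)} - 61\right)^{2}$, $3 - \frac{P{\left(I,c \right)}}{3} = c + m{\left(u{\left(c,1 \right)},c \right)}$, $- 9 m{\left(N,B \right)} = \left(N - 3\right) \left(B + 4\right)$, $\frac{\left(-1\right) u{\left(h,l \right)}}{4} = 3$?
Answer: $862$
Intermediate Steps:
$u{\left(h,l \right)} = -12$ ($u{\left(h,l \right)} = \left(-4\right) 3 = -12$)
$m{\left(N,B \right)} = - \frac{\left(-3 + N\right) \left(4 + B\right)}{9}$ ($m{\left(N,B \right)} = - \frac{\left(N - 3\right) \left(B + 4\right)}{9} = - \frac{\left(-3 + N\right) \left(4 + B\right)}{9}$)
$P{\left(I,c \right)} = -11 - 8 c$ ($P{\left(I,c \right)} = 9 - 3 \left(c + \left(\frac{4}{3} - - \frac{16}{3} + \frac{c}{3} - \frac{1}{9} c \left(-12\right)\right)\right) = 9 - 3 \left(c + \left(\frac{4}{3} + \frac{16}{3} + \frac{c}{3} + \frac{4 c}{3}\right)\right) = 9 - 3 \left(c + \left(\frac{20}{3} + \frac{5 c}{3}\right)\right) = 9 - 3 \left(\frac{20}{3} + \frac{8 c}{3}\right) = 9 - \left(20 + 8 c\right) = -11 - 8 c$)
$a = 1024$ ($a = \left(\left(-11 - -40\right) - 61\right)^{2} = \left(\left(-11 + 40\right) - 61\right)^{2} = \left(29 - 61\right)^{2} = \left(-32\right)^{2} = 1024$)
$a - \left(99 - 18\right) 2 = 1024 - \left(99 - 18\right) 2 = 1024 - 81 \cdot 2 = 1024 - 162 = 862$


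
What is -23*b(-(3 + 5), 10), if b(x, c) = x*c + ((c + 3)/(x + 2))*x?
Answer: 4324/3 ≈ 1441.3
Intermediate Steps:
b(x, c) = c*x + x*(3 + c)/(2 + x) (b(x, c) = c*x + ((3 + c)/(2 + x))*x = c*x + x*(3 + c)/(2 + x))
-23*b(-(3 + 5), 10) = -23*(-(3 + 5))*(3 + 3*10 + 10*(-(3 + 5)))/(2 - (3 + 5)) = -23*(-1*8)*(3 + 30 + 10*(-1*8))/(2 - 1*8) = -(-184)*(3 + 30 + 10*(-8))/(2 - 8) = -(-184)*(3 + 30 - 80)/(-6) = -(-184)*(-1)*(-47)/6 = -23*(-188/3) = 4324/3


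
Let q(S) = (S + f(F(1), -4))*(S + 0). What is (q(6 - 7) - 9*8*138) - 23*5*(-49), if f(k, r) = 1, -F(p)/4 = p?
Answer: -4301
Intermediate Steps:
F(p) = -4*p
q(S) = S*(1 + S) (q(S) = (S + 1)*(S + 0) = (1 + S)*S = S*(1 + S))
(q(6 - 7) - 9*8*138) - 23*5*(-49) = ((6 - 7)*(1 + (6 - 7)) - 9*8*138) - 23*5*(-49) = (-(1 - 1) - 72*138) - 115*(-49) = (-1*0 - 9936) + 5635 = (0 - 9936) + 5635 = -9936 + 5635 = -4301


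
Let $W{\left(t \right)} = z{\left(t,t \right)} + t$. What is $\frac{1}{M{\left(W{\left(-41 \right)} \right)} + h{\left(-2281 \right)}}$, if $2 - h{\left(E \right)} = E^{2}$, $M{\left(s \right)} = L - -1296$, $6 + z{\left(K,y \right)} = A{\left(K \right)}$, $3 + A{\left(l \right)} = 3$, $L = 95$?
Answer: $- \frac{1}{5201568} \approx -1.9225 \cdot 10^{-7}$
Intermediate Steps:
$A{\left(l \right)} = 0$ ($A{\left(l \right)} = -3 + 3 = 0$)
$z{\left(K,y \right)} = -6$ ($z{\left(K,y \right)} = -6 + 0 = -6$)
$W{\left(t \right)} = -6 + t$
$M{\left(s \right)} = 1391$ ($M{\left(s \right)} = 95 - -1296 = 95 + 1296 = 1391$)
$h{\left(E \right)} = 2 - E^{2}$
$\frac{1}{M{\left(W{\left(-41 \right)} \right)} + h{\left(-2281 \right)}} = \frac{1}{1391 + \left(2 - \left(-2281\right)^{2}\right)} = \frac{1}{1391 + \left(2 - 5202961\right)} = \frac{1}{1391 - 5202959} = \frac{1}{-5201568} = - \frac{1}{5201568}$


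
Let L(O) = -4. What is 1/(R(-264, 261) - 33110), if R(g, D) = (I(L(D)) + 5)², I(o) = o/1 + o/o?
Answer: -1/33106 ≈ -3.0206e-5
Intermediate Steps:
I(o) = 1 + o (I(o) = o*1 + 1 = o + 1 = 1 + o)
R(g, D) = 4 (R(g, D) = ((1 - 4) + 5)² = (-3 + 5)² = 2² = 4)
1/(R(-264, 261) - 33110) = 1/(4 - 33110) = 1/(-33106) = -1/33106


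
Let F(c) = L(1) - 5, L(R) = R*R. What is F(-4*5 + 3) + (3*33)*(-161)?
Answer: -15943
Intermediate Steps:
L(R) = R²
F(c) = -4 (F(c) = 1² - 5 = 1 - 5 = -4)
F(-4*5 + 3) + (3*33)*(-161) = -4 + (3*33)*(-161) = -4 + 99*(-161) = -4 - 15939 = -15943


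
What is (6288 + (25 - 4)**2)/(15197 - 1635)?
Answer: 6729/13562 ≈ 0.49617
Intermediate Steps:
(6288 + (25 - 4)**2)/(15197 - 1635) = (6288 + 21**2)/13562 = (6288 + 441)*(1/13562) = 6729*(1/13562) = 6729/13562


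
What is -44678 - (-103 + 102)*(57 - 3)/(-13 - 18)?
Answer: -1385072/31 ≈ -44680.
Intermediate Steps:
-44678 - (-103 + 102)*(57 - 3)/(-13 - 18) = -44678 - (-1)*54/(-31) = -44678 - (-1)*54*(-1/31) = -44678 - (-1)*(-54)/31 = -44678 - 1*54/31 = -44678 - 54/31 = -1385072/31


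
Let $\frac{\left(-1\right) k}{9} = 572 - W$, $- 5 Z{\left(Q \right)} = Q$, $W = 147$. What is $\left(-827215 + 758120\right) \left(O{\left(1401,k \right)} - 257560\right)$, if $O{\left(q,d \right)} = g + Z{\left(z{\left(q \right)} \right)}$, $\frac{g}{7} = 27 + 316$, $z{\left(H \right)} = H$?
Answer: $17649571524$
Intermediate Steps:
$Z{\left(Q \right)} = - \frac{Q}{5}$
$g = 2401$ ($g = 7 \left(27 + 316\right) = 7 \cdot 343 = 2401$)
$k = -3825$ ($k = - 9 \left(572 - 147\right) = \left(-9\right) 425 = -3825$)
$O{\left(q,d \right)} = 2401 - \frac{q}{5}$
$\left(-827215 + 758120\right) \left(O{\left(1401,k \right)} - 257560\right) = \left(-827215 + 758120\right) \left(\left(2401 - \frac{1401}{5}\right) - 257560\right) = - 69095 \left(\left(2401 - \frac{1401}{5}\right) + \left(-1695970 + 1438410\right)\right) = - 69095 \left(\frac{10604}{5} - 257560\right) = \left(-69095\right) \left(- \frac{1277196}{5}\right) = 17649571524$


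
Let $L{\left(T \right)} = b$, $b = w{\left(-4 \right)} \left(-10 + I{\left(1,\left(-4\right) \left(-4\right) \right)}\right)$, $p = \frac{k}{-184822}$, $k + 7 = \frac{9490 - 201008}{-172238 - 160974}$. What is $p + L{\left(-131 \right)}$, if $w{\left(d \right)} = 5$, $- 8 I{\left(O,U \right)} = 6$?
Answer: $- \frac{413773334778}{7698113533} \approx -53.75$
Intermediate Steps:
$I{\left(O,U \right)} = - \frac{3}{4}$ ($I{\left(O,U \right)} = \left(- \frac{1}{8}\right) 6 = - \frac{3}{4}$)
$k = - \frac{1070483}{166606}$ ($k = -7 + \frac{9490 - 201008}{-172238 - 160974} = -7 - \frac{191518}{-333212} = -7 - - \frac{95759}{166606} = -7 + \frac{95759}{166606} = - \frac{1070483}{166606} \approx -6.4252$)
$p = \frac{1070483}{30792454132}$ ($p = - \frac{1070483}{166606 \left(-184822\right)} = \left(- \frac{1070483}{166606}\right) \left(- \frac{1}{184822}\right) = \frac{1070483}{30792454132} \approx 3.4764 \cdot 10^{-5}$)
$b = - \frac{215}{4}$ ($b = 5 \left(-10 - \frac{3}{4}\right) = 5 \left(- \frac{43}{4}\right) = - \frac{215}{4} \approx -53.75$)
$L{\left(T \right)} = - \frac{215}{4}$
$p + L{\left(-131 \right)} = \frac{1070483}{30792454132} - \frac{215}{4} = - \frac{413773334778}{7698113533}$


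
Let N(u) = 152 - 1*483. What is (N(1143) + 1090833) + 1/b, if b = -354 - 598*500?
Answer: 326446135707/299354 ≈ 1.0905e+6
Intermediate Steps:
N(u) = -331 (N(u) = 152 - 483 = -331)
b = -299354 (b = -354 - 299000 = -299354)
(N(1143) + 1090833) + 1/b = (-331 + 1090833) + 1/(-299354) = 1090502 - 1/299354 = 326446135707/299354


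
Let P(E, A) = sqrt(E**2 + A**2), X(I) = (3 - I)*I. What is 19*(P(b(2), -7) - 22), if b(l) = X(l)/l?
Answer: -418 + 95*sqrt(2) ≈ -283.65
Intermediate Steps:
X(I) = I*(3 - I)
b(l) = 3 - l (b(l) = (l*(3 - l))/l = 3 - l)
P(E, A) = sqrt(A**2 + E**2)
19*(P(b(2), -7) - 22) = 19*(sqrt((-7)**2 + (3 - 1*2)**2) - 22) = 19*(sqrt(49 + (3 - 2)**2) - 22) = 19*(sqrt(49 + 1**2) - 22) = 19*(sqrt(49 + 1) - 22) = 19*(sqrt(50) - 22) = 19*(5*sqrt(2) - 22) = 19*(-22 + 5*sqrt(2)) = -418 + 95*sqrt(2)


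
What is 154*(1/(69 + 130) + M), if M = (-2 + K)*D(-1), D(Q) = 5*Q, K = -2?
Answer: 613074/199 ≈ 3080.8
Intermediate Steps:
M = 20 (M = (-2 - 2)*(5*(-1)) = -4*(-5) = 20)
154*(1/(69 + 130) + M) = 154*(1/(69 + 130) + 20) = 154*(1/199 + 20) = 154*(3981/199) = 613074/199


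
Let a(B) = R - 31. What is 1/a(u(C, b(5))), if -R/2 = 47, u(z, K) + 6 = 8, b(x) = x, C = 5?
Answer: -1/125 ≈ -0.0080000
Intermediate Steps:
u(z, K) = 2 (u(z, K) = -6 + 8 = 2)
R = -94 (R = -2*47 = -94)
a(B) = -125 (a(B) = -94 - 31 = -125)
1/a(u(C, b(5))) = 1/(-125) = -1/125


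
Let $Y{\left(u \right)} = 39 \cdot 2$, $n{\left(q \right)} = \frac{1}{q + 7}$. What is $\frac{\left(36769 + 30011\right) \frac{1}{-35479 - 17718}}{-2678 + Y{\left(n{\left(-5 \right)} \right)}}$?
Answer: $\frac{3339}{6915610} \approx 0.00048282$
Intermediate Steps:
$n{\left(q \right)} = \frac{1}{7 + q}$
$Y{\left(u \right)} = 78$
$\frac{\left(36769 + 30011\right) \frac{1}{-35479 - 17718}}{-2678 + Y{\left(n{\left(-5 \right)} \right)}} = \frac{\left(36769 + 30011\right) \frac{1}{-35479 - 17718}}{-2678 + 78} = \frac{66780 \frac{1}{-53197}}{-2600} = 66780 \left(- \frac{1}{53197}\right) \left(- \frac{1}{2600}\right) = \left(- \frac{66780}{53197}\right) \left(- \frac{1}{2600}\right) = \frac{3339}{6915610}$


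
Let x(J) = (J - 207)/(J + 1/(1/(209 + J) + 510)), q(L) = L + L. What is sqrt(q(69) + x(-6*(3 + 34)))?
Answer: 3*sqrt(1346884119635)/294325 ≈ 11.829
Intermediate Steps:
q(L) = 2*L
x(J) = (-207 + J)/(J + 1/(510 + 1/(209 + J)))
sqrt(q(69) + x(-6*(3 + 34))) = sqrt(2*69 + (-22064337 + 510*(-6*(3 + 34))**2 + 1021*(-6*(3 + 34)))/(209 + 510*(-6*(3 + 34))**2 + 106592*(-6*(3 + 34)))) = sqrt(138 + (-22064337 + 510*(-6*37)**2 + 1021*(-6*37))/(209 + 510*(-6*37)**2 + 106592*(-6*37))) = sqrt(138 + (-22064337 + 510*(-222)**2 + 1021*(-222))/(209 + 510*(-222)**2 + 106592*(-222))) = sqrt(138 + (-22064337 + 510*49284 - 226662)/(209 + 510*49284 - 23663424)) = sqrt(138 + (-22064337 + 25134840 - 226662)/(209 + 25134840 - 23663424)) = sqrt(138 + 2843841/1471625) = sqrt(205928091/1471625) = 3*sqrt(1346884119635)/294325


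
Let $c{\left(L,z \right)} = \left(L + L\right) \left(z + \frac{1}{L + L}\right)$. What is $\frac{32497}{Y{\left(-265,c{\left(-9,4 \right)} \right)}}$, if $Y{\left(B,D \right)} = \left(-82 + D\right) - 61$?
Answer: $- \frac{32497}{214} \approx -151.86$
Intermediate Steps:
$c{\left(L,z \right)} = 2 L \left(z + \frac{1}{2 L}\right)$
$Y{\left(B,D \right)} = -143 + D$
$\frac{32497}{Y{\left(-265,c{\left(-9,4 \right)} \right)}} = \frac{32497}{-143 + \left(1 + 2 \left(-9\right) 4\right)} = \frac{32497}{-143 + \left(1 - 72\right)} = \frac{32497}{-143 - 71} = \frac{32497}{-214} = 32497 \left(- \frac{1}{214}\right) = - \frac{32497}{214}$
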